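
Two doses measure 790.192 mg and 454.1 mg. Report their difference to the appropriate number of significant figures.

336.1 mg

790.192 mg − 454.1 mg = 336.092 mg.
Addition/subtraction keeps the fewest decimal places: 790.192 → 3 decimal places, 454.1 → 1 decimal place; limit is 1.
Rounded to 1 decimal place: 336.1 mg.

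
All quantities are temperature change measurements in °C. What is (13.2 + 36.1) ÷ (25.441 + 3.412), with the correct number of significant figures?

1.71

13.2 + 36.1 = 49.3, limited to 1 d.p. → 3 s.f.; 25.441 + 3.412 = 28.853, limited to 3 d.p. → 5 s.f.
Carrying full precision, 49.3 ÷ 28.853 = 1.70866114442…; keep min(3, 5) = 3 s.f.
Rounded to 3 significant figures: 1.71.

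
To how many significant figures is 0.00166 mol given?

0.00166: leading zeros are not significant.

3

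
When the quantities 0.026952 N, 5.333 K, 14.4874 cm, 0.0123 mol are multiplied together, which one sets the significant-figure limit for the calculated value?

0.026952 N → 5 s.f.; 5.333 K → 4 s.f.; 14.4874 cm → 6 s.f.; 0.0123 mol → 3 s.f.
The fewest is 3 significant figures, from 0.0123 mol.

0.0123 mol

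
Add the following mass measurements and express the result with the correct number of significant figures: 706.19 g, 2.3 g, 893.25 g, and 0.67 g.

706.19 g + 2.3 g + 893.25 g + 0.67 g = 1602.41 g.
Addition/subtraction keeps the fewest decimal places: 706.19 → 2 decimal places, 2.3 → 1 decimal place, 893.25 → 2 decimal places, 0.67 → 2 decimal places; limit is 1.
Rounded to 1 decimal place: 1.6024 × 10^3 g.

1.6024 × 10^3 g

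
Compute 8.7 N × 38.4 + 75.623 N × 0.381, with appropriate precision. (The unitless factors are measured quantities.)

8.7 × 38.4 = 334.08 → 3.3 × 10^2 N (2 s.f., last digit at the 10^1 place).
75.623 × 0.381 = 28.812363 → 28.8 N (3 s.f., last digit at the 10^-1 place).
Sum: 362.892363 N; keep the coarser place, 10^1.
Result: 3.6 × 10^2 N.

3.6 × 10^2 N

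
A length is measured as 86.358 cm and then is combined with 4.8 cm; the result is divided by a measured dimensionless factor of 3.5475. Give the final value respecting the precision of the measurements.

25.7 cm

86.358 cm + 4.8 cm = 91.158 cm; the sum is limited to 1 decimal place (3 s.f.).
Carrying full precision, 91.158 ÷ 3.5475 = 25.6964059197… cm; 3.5475 has 5 s.f., so the result keeps min(3, 5) = 3 s.f.
Rounded to 3 significant figures: 25.7 cm.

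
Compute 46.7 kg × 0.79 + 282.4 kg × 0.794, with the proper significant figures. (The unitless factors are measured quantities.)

2.61 × 10² kg

46.7 × 0.79 = 36.893 → 37 kg (2 s.f., last digit at the 10^0 place).
282.4 × 0.794 = 224.2256 → 224 kg (3 s.f., last digit at the 10^0 place).
Sum: 261.1186 kg; keep the coarser place, 10^0.
Result: 2.61 × 10² kg.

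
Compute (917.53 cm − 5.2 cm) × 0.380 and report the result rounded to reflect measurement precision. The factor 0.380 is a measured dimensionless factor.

347 cm

917.53 cm − 5.2 cm = 912.33 cm; the difference is limited to 1 decimal place (4 s.f.).
Carrying full precision, 912.33 × 0.380 = 346.6854 cm; 0.380 has 3 s.f., so the result keeps min(4, 3) = 3 s.f.
Rounded to 3 significant figures: 347 cm.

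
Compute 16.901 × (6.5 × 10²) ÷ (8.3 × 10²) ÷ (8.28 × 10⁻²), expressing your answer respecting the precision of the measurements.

1.6 × 10²

16.901 × (6.5 × 10²) ÷ (8.3 × 10²) ÷ (8.28 × 10⁻²) = 159.851725744…
Multiplication/division keeps the fewest significant figures: 16.901 → 5 s.f., 6.5 × 10² → 2 s.f., 8.3 × 10² → 2 s.f., 8.28 × 10⁻² → 3 s.f.; limit is 2.
Rounded to 2 significant figures: 1.6 × 10².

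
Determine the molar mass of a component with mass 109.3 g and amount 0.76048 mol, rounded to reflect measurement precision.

143.7 g/mol

molar mass = 109.3 g ÷ 0.76048 mol = 143.72501578… g/mol.
109.3 has 4 significant figures; 0.76048 has 5.
Division/multiplication keeps the fewest: 4 significant figures.
Rounded: 143.7 g/mol.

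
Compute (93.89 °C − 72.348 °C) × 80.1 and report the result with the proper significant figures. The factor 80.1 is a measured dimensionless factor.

93.89 °C − 72.348 °C = 21.542 °C; the difference is limited to 2 decimal places (4 s.f.).
Carrying full precision, 21.542 × 80.1 = 1725.5142 °C; 80.1 has 3 s.f., so the result keeps min(4, 3) = 3 s.f.
Rounded to 3 significant figures: 1.73 × 10³ °C.

1.73 × 10³ °C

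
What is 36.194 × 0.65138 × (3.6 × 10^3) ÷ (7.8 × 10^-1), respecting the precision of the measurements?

36.194 × 0.65138 × (3.6 × 10^3) ÷ (7.8 × 10^-1) = 108812.527938…
Multiplication/division keeps the fewest significant figures: 36.194 → 5 s.f., 0.65138 → 5 s.f., 3.6 × 10^3 → 2 s.f., 7.8 × 10^-1 → 2 s.f.; limit is 2.
Rounded to 2 significant figures: 1.1 × 10^5.

1.1 × 10^5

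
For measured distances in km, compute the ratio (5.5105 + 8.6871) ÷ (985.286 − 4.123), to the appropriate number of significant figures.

0.0144702

5.5105 + 8.6871 = 14.1976, limited to 4 d.p. → 6 s.f.; 985.286 − 4.123 = 981.163, limited to 3 d.p. → 6 s.f.
Carrying full precision, 14.1976 ÷ 981.163 = 0.0144701746805…; keep min(6, 6) = 6 s.f.
Rounded to 6 significant figures: 0.0144702.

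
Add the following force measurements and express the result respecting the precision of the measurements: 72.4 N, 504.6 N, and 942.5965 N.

1519.6 N

72.4 N + 504.6 N + 942.5965 N = 1519.5965 N.
Addition/subtraction keeps the fewest decimal places: 72.4 → 1 decimal place, 504.6 → 1 decimal place, 942.5965 → 4 decimal places; limit is 1.
Rounded to 1 decimal place: 1519.6 N.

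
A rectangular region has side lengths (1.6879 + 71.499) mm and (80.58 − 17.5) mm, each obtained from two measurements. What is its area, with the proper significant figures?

4.62 × 10^3 mm²

1.6879 + 71.499 = 73.1869, limited to 3 d.p. → 5 s.f.; 80.58 − 17.5 = 63.08, limited to 1 d.p. → 3 s.f.
Carrying full precision, 73.1869 × 63.08 = 4616.629652; keep min(5, 3) = 3 s.f.
Rounded to 3 significant figures: 4.62 × 10^3 mm².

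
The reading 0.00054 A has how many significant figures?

2

0.00054: leading zeros are not significant.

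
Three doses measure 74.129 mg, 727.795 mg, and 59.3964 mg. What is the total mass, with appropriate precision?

74.129 mg + 727.795 mg + 59.3964 mg = 861.3204 mg.
Addition/subtraction keeps the fewest decimal places: 74.129 → 3 decimal places, 727.795 → 3 decimal places, 59.3964 → 4 decimal places; limit is 3.
Rounded to 3 decimal places: 861.320 mg.

861.320 mg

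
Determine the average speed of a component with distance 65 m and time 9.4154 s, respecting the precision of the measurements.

average speed = 65 m ÷ 9.4154 s = 6.90358349088… m/s.
65 has 2 significant figures; 9.4154 has 5.
Division/multiplication keeps the fewest: 2 significant figures.
Rounded: 6.9 m/s.

6.9 m/s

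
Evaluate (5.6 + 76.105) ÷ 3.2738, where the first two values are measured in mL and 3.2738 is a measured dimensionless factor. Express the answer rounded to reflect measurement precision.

5.6 mL + 76.105 mL = 81.705 mL; the sum is limited to 1 decimal place (3 s.f.).
Carrying full precision, 81.705 ÷ 3.2738 = 24.9572362392… mL; 3.2738 has 5 s.f., so the result keeps min(3, 5) = 3 s.f.
Rounded to 3 significant figures: 25.0 mL.

25.0 mL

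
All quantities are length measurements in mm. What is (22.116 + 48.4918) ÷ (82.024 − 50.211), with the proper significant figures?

22.116 + 48.4918 = 70.6078, limited to 3 d.p. → 5 s.f.; 82.024 − 50.211 = 31.813, limited to 3 d.p. → 5 s.f.
Carrying full precision, 70.6078 ÷ 31.813 = 2.21946374124…; keep min(5, 5) = 5 s.f.
Rounded to 5 significant figures: 2.2195.

2.2195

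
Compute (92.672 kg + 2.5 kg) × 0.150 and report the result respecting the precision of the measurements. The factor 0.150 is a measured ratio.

14.3 kg

92.672 kg + 2.5 kg = 95.172 kg; the sum is limited to 1 decimal place (3 s.f.).
Carrying full precision, 95.172 × 0.150 = 14.2758 kg; 0.150 has 3 s.f., so the result keeps min(3, 3) = 3 s.f.
Rounded to 3 significant figures: 14.3 kg.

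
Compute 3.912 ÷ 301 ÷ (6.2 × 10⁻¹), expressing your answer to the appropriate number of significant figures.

0.021

3.912 ÷ 301 ÷ (6.2 × 10⁻¹) = 0.020962383453…
Multiplication/division keeps the fewest significant figures: 3.912 → 4 s.f., 301 → 3 s.f., 6.2 × 10⁻¹ → 2 s.f.; limit is 2.
Rounded to 2 significant figures: 0.021.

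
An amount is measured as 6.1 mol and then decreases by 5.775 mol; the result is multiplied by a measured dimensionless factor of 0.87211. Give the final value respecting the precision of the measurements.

6.1 mol − 5.775 mol = 0.325 mol; the difference is limited to 1 decimal place (1 s.f.).
Carrying full precision, 0.325 × 0.87211 = 0.28343575 mol; 0.87211 has 5 s.f., so the result keeps min(1, 5) = 1 s.f.
Rounded to 1 significant figure: 0.3 mol.

0.3 mol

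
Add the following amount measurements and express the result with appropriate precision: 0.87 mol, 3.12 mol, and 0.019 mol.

0.87 mol + 3.12 mol + 0.019 mol = 4.009 mol.
Addition/subtraction keeps the fewest decimal places: 0.87 → 2 decimal places, 3.12 → 2 decimal places, 0.019 → 3 decimal places; limit is 2.
Rounded to 2 decimal places: 4.01 mol.

4.01 mol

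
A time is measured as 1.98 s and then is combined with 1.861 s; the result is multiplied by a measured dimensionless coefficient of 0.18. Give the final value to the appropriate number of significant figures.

6.9 × 10^-1 s

1.98 s + 1.861 s = 3.841 s; the sum is limited to 2 decimal places (3 s.f.).
Carrying full precision, 3.841 × 0.18 = 0.69138 s; 0.18 has 2 s.f., so the result keeps min(3, 2) = 2 s.f.
Rounded to 2 significant figures: 6.9 × 10^-1 s.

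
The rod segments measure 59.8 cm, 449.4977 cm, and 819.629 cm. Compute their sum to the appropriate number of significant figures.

59.8 cm + 449.4977 cm + 819.629 cm = 1328.9267 cm.
Addition/subtraction keeps the fewest decimal places: 59.8 → 1 decimal place, 449.4977 → 4 decimal places, 819.629 → 3 decimal places; limit is 1.
Rounded to 1 decimal place: 1328.9 cm.

1328.9 cm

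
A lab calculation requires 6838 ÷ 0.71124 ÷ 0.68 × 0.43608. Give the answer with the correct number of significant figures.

6838 ÷ 0.71124 ÷ 0.68 × 0.43608 = 6165.52665271…
Multiplication/division keeps the fewest significant figures: 6838 → 4 s.f., 0.71124 → 5 s.f., 0.68 → 2 s.f., 0.43608 → 5 s.f.; limit is 2.
Rounded to 2 significant figures: 6.2 × 10^3.

6.2 × 10^3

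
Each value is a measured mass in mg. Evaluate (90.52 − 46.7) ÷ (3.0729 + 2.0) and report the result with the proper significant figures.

8.6

90.52 − 46.7 = 43.82, limited to 1 d.p. → 3 s.f.; 3.0729 + 2.0 = 5.0729, limited to 1 d.p. → 2 s.f.
Carrying full precision, 43.82 ÷ 5.0729 = 8.63805712709…; keep min(3, 2) = 2 s.f.
Rounded to 2 significant figures: 8.6.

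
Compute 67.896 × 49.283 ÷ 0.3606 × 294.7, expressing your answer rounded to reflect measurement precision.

2.735 × 10⁶

67.896 × 49.283 ÷ 0.3606 × 294.7 = 2734612.15194…
Multiplication/division keeps the fewest significant figures: 67.896 → 5 s.f., 49.283 → 5 s.f., 0.3606 → 4 s.f., 294.7 → 4 s.f.; limit is 4.
Rounded to 4 significant figures: 2.735 × 10⁶.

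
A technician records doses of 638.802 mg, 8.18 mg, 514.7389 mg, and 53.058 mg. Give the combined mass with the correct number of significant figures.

638.802 mg + 8.18 mg + 514.7389 mg + 53.058 mg = 1214.7789 mg.
Addition/subtraction keeps the fewest decimal places: 638.802 → 3 decimal places, 8.18 → 2 decimal places, 514.7389 → 4 decimal places, 53.058 → 3 decimal places; limit is 2.
Rounded to 2 decimal places: 1214.78 mg.

1214.78 mg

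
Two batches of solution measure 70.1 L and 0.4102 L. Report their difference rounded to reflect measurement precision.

69.7 L

70.1 L − 0.4102 L = 69.6898 L.
Addition/subtraction keeps the fewest decimal places: 70.1 → 1 decimal place, 0.4102 → 4 decimal places; limit is 1.
Rounded to 1 decimal place: 69.7 L.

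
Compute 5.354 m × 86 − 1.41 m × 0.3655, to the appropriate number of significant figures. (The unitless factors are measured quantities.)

5.354 × 86 = 460.444 → 4.6 × 10² m (2 s.f., last digit at the 10^1 place).
1.41 × 0.3655 = 0.515355 → 0.515 m (3 s.f., last digit at the 10^-3 place).
Difference: 459.928645 m; keep the coarser place, 10^1.
Result: 4.6 × 10² m.

4.6 × 10² m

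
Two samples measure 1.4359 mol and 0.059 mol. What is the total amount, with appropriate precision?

1.4359 mol + 0.059 mol = 1.4949 mol.
Addition/subtraction keeps the fewest decimal places: 1.4359 → 4 decimal places, 0.059 → 3 decimal places; limit is 3.
Rounded to 3 decimal places: 1.495 mol.

1.495 mol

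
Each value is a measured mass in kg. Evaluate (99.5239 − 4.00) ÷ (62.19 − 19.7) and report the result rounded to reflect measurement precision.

99.5239 − 4.00 = 95.5239, limited to 2 d.p. → 4 s.f.; 62.19 − 19.7 = 42.49, limited to 1 d.p. → 3 s.f.
Carrying full precision, 95.5239 ÷ 42.49 = 2.24815015298…; keep min(4, 3) = 3 s.f.
Rounded to 3 significant figures: 2.25.

2.25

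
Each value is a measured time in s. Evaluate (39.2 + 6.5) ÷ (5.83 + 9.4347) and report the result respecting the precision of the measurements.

2.99

39.2 + 6.5 = 45.7, limited to 1 d.p. → 3 s.f.; 5.83 + 9.4347 = 15.2647, limited to 2 d.p. → 4 s.f.
Carrying full precision, 45.7 ÷ 15.2647 = 2.99383545042…; keep min(3, 4) = 3 s.f.
Rounded to 3 significant figures: 2.99.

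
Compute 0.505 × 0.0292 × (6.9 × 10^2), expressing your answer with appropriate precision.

0.505 × 0.0292 × (6.9 × 10^2) = 10.17474
Multiplication/division keeps the fewest significant figures: 0.505 → 3 s.f., 0.0292 → 3 s.f., 6.9 × 10^2 → 2 s.f.; limit is 2.
Rounded to 2 significant figures: 1.0 × 10^1.

1.0 × 10^1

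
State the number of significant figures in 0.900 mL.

3

0.900: leading zeros are not significant; trailing zeros after a decimal point are significant.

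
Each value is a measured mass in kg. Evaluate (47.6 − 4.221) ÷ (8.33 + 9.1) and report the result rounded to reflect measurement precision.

2.49

47.6 − 4.221 = 43.379, limited to 1 d.p. → 3 s.f.; 8.33 + 9.1 = 17.43, limited to 1 d.p. → 3 s.f.
Carrying full precision, 43.379 ÷ 17.43 = 2.48875502008…; keep min(3, 3) = 3 s.f.
Rounded to 3 significant figures: 2.49.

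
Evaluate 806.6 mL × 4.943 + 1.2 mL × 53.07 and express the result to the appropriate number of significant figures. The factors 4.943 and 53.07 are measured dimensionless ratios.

806.6 × 4.943 = 3987.0238 → 3987 mL (4 s.f., last digit at the 10^0 place).
1.2 × 53.07 = 63.684 → 64 mL (2 s.f., last digit at the 10^0 place).
Sum: 4050.7078 mL; keep the coarser place, 10^0.
Result: 4051 mL.

4051 mL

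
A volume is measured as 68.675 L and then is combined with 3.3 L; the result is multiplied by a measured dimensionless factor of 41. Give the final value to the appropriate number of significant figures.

68.675 L + 3.3 L = 71.975 L; the sum is limited to 1 decimal place (3 s.f.).
Carrying full precision, 71.975 × 41 = 2950.975 L; 41 has 2 s.f., so the result keeps min(3, 2) = 2 s.f.
Rounded to 2 significant figures: 3.0 × 10^3 L.

3.0 × 10^3 L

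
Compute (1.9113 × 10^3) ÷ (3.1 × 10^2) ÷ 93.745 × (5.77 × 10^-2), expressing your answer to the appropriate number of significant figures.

(1.9113 × 10^3) ÷ (3.1 × 10^2) ÷ 93.745 × (5.77 × 10^-2) = 0.00379485219857…
Multiplication/division keeps the fewest significant figures: 1.9113 × 10^3 → 5 s.f., 3.1 × 10^2 → 2 s.f., 93.745 → 5 s.f., 5.77 × 10^-2 → 3 s.f.; limit is 2.
Rounded to 2 significant figures: 0.0038.

0.0038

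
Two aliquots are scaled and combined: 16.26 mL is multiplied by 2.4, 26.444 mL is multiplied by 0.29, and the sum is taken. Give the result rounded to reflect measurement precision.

16.26 × 2.4 = 39.024 → 39 mL (2 s.f., last digit at the 10^0 place).
26.444 × 0.29 = 7.66876 → 7.7 mL (2 s.f., last digit at the 10^-1 place).
Sum: 46.69276 mL; keep the coarser place, 10^0.
Result: 47 mL.

47 mL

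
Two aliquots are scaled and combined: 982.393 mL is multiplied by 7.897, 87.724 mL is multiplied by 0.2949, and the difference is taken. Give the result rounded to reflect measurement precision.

982.393 × 7.897 = 7757.957521 → 7758 mL (4 s.f., last digit at the 10^0 place).
87.724 × 0.2949 = 25.8698076 → 25.87 mL (4 s.f., last digit at the 10^-2 place).
Difference: 7732.0877134 mL; keep the coarser place, 10^0.
Result: 7732 mL.

7732 mL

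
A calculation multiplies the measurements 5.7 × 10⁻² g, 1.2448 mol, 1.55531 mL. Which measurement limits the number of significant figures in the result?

5.7 × 10⁻² g → 2 s.f.; 1.2448 mol → 5 s.f.; 1.55531 mL → 6 s.f.
The fewest is 2 significant figures, from 5.7 × 10⁻² g.

5.7 × 10⁻² g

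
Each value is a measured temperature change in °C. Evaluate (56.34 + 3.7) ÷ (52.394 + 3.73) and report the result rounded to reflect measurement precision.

1.07

56.34 + 3.7 = 60.04, limited to 1 d.p. → 3 s.f.; 52.394 + 3.73 = 56.124, limited to 2 d.p. → 4 s.f.
Carrying full precision, 60.04 ÷ 56.124 = 1.0697740717…; keep min(3, 4) = 3 s.f.
Rounded to 3 significant figures: 1.07.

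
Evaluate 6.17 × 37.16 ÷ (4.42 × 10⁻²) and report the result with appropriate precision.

5.19 × 10³

6.17 × 37.16 ÷ (4.42 × 10⁻²) = 5187.26696833…
Multiplication/division keeps the fewest significant figures: 6.17 → 3 s.f., 37.16 → 4 s.f., 4.42 × 10⁻² → 3 s.f.; limit is 3.
Rounded to 3 significant figures: 5.19 × 10³.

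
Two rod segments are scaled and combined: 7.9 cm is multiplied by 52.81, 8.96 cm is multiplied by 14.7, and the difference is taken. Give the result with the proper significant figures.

7.9 × 52.81 = 417.199 → 4.2 × 10² cm (2 s.f., last digit at the 10^1 place).
8.96 × 14.7 = 131.712 → 132 cm (3 s.f., last digit at the 10^0 place).
Difference: 285.487 cm; keep the coarser place, 10^1.
Result: 2.9 × 10² cm.

2.9 × 10² cm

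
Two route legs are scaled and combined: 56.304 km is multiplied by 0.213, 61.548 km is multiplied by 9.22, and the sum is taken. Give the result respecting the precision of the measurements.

5.79 × 10² km

56.304 × 0.213 = 11.992752 → 12.0 km (3 s.f., last digit at the 10^-1 place).
61.548 × 9.22 = 567.47256 → 567 km (3 s.f., last digit at the 10^0 place).
Sum: 579.465312 km; keep the coarser place, 10^0.
Result: 5.79 × 10² km.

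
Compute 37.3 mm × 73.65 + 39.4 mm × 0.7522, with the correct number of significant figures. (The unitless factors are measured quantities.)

37.3 × 73.65 = 2747.145 → 2.75 × 10^3 mm (3 s.f., last digit at the 10^1 place).
39.4 × 0.7522 = 29.63668 → 29.6 mm (3 s.f., last digit at the 10^-1 place).
Sum: 2776.78168 mm; keep the coarser place, 10^1.
Result: 2.78 × 10^3 mm.

2.78 × 10^3 mm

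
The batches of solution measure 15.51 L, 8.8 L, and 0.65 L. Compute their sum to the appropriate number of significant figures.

25.0 L

15.51 L + 8.8 L + 0.65 L = 24.96 L.
Addition/subtraction keeps the fewest decimal places: 15.51 → 2 decimal places, 8.8 → 1 decimal place, 0.65 → 2 decimal places; limit is 1.
Rounded to 1 decimal place: 25.0 L.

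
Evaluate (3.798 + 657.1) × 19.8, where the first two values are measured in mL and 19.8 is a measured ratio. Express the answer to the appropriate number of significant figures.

1.31 × 10^4 mL

3.798 mL + 657.1 mL = 660.898 mL; the sum is limited to 1 decimal place (4 s.f.).
Carrying full precision, 660.898 × 19.8 = 13085.7804 mL; 19.8 has 3 s.f., so the result keeps min(4, 3) = 3 s.f.
Rounded to 3 significant figures: 1.31 × 10^4 mL.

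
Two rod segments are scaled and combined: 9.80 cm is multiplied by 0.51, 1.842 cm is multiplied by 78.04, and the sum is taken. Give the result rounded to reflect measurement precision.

9.80 × 0.51 = 4.998 → 5.0 cm (2 s.f., last digit at the 10^-1 place).
1.842 × 78.04 = 143.74968 → 143.7 cm (4 s.f., last digit at the 10^-1 place).
Sum: 148.74768 cm; keep the coarser place, 10^-1.
Result: 148.7 cm.

148.7 cm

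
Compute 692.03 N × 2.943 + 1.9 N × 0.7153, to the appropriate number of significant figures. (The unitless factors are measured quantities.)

2038 N

692.03 × 2.943 = 2036.64429 → 2037 N (4 s.f., last digit at the 10^0 place).
1.9 × 0.7153 = 1.35907 → 1.4 N (2 s.f., last digit at the 10^-1 place).
Sum: 2038.00336 N; keep the coarser place, 10^0.
Result: 2038 N.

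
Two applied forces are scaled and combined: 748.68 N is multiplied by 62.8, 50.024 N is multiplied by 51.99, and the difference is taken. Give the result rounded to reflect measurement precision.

4.44 × 10^4 N

748.68 × 62.8 = 47017.104 → 4.70 × 10^4 N (3 s.f., last digit at the 10^2 place).
50.024 × 51.99 = 2600.74776 → 2601 N (4 s.f., last digit at the 10^0 place).
Difference: 44416.35624 N; keep the coarser place, 10^2.
Result: 4.44 × 10^4 N.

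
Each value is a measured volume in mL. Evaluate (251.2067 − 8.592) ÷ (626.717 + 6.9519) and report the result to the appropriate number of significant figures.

251.2067 − 8.592 = 242.6147, limited to 3 d.p. → 6 s.f.; 626.717 + 6.9519 = 633.6689, limited to 3 d.p. → 6 s.f.
Carrying full precision, 242.6147 ÷ 633.6689 = 0.38287297988…; keep min(6, 6) = 6 s.f.
Rounded to 6 significant figures: 0.382873.

0.382873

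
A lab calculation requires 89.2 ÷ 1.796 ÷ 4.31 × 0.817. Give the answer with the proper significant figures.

89.2 ÷ 1.796 ÷ 4.31 × 0.817 = 9.41463112149…
Multiplication/division keeps the fewest significant figures: 89.2 → 3 s.f., 1.796 → 4 s.f., 4.31 → 3 s.f., 0.817 → 3 s.f.; limit is 3.
Rounded to 3 significant figures: 9.41.

9.41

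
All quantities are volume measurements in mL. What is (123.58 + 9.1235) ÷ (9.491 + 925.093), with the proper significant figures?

0.14199

123.58 + 9.1235 = 132.7035, limited to 2 d.p. → 5 s.f.; 9.491 + 925.093 = 934.584, limited to 3 d.p. → 6 s.f.
Carrying full precision, 132.7035 ÷ 934.584 = 0.141992052079…; keep min(5, 6) = 5 s.f.
Rounded to 5 significant figures: 0.14199.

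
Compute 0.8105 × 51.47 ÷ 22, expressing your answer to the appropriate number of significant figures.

0.8105 × 51.47 ÷ 22 = 1.89620159091…
Multiplication/division keeps the fewest significant figures: 0.8105 → 4 s.f., 51.47 → 4 s.f., 22 → 2 s.f.; limit is 2.
Rounded to 2 significant figures: 1.9.

1.9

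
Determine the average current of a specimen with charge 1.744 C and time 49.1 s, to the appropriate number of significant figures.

average current = 1.744 C ÷ 49.1 s = 0.0355193482688… A.
1.744 has 4 significant figures; 49.1 has 3.
Division/multiplication keeps the fewest: 3 significant figures.
Rounded: 0.0355 A.

0.0355 A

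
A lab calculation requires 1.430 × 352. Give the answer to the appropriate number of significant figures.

503

1.430 × 352 = 503.36
Multiplication/division keeps the fewest significant figures: 1.430 → 4 s.f., 352 → 3 s.f.; limit is 3.
Rounded to 3 significant figures: 503.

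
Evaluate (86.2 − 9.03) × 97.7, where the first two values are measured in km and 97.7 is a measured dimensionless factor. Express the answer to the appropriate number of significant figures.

86.2 km − 9.03 km = 77.17 km; the difference is limited to 1 decimal place (3 s.f.).
Carrying full precision, 77.17 × 97.7 = 7539.509 km; 97.7 has 3 s.f., so the result keeps min(3, 3) = 3 s.f.
Rounded to 3 significant figures: 7.54 × 10^3 km.

7.54 × 10^3 km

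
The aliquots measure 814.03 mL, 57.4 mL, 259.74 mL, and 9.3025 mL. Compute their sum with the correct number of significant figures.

814.03 mL + 57.4 mL + 259.74 mL + 9.3025 mL = 1140.4725 mL.
Addition/subtraction keeps the fewest decimal places: 814.03 → 2 decimal places, 57.4 → 1 decimal place, 259.74 → 2 decimal places, 9.3025 → 4 decimal places; limit is 1.
Rounded to 1 decimal place: 1140.5 mL.

1140.5 mL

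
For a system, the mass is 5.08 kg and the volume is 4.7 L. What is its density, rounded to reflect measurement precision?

density = 5.08 kg ÷ 4.7 L = 1.08085106383… kg/L.
5.08 has 3 significant figures; 4.7 has 2.
Division/multiplication keeps the fewest: 2 significant figures.
Rounded: 1.1 kg/L.

1.1 kg/L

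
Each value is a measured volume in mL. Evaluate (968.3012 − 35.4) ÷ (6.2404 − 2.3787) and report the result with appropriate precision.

968.3012 − 35.4 = 932.9012, limited to 1 d.p. → 4 s.f.; 6.2404 − 2.3787 = 3.8617, limited to 4 d.p. → 5 s.f.
Carrying full precision, 932.9012 ÷ 3.8617 = 241.577854313…; keep min(4, 5) = 4 s.f.
Rounded to 4 significant figures: 241.6.

241.6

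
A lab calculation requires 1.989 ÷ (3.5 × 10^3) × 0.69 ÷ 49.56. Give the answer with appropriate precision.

7.9 × 10^-6

1.989 ÷ (3.5 × 10^3) × 0.69 ÷ 49.56 = 0.0000079119681771…
Multiplication/division keeps the fewest significant figures: 1.989 → 4 s.f., 3.5 × 10^3 → 2 s.f., 0.69 → 2 s.f., 49.56 → 4 s.f.; limit is 2.
Rounded to 2 significant figures: 7.9 × 10^-6.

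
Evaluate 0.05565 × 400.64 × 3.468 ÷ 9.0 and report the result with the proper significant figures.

0.05565 × 400.64 × 3.468 ÷ 9.0 = 8.591244032
Multiplication/division keeps the fewest significant figures: 0.05565 → 4 s.f., 400.64 → 5 s.f., 3.468 → 4 s.f., 9.0 → 2 s.f.; limit is 2.
Rounded to 2 significant figures: 8.6.

8.6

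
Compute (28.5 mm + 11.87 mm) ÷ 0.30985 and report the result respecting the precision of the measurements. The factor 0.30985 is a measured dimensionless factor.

28.5 mm + 11.87 mm = 40.37 mm; the sum is limited to 1 decimal place (3 s.f.).
Carrying full precision, 40.37 ÷ 0.30985 = 130.288849443… mm; 0.30985 has 5 s.f., so the result keeps min(3, 5) = 3 s.f.
Rounded to 3 significant figures: 1.30 × 10² mm.

1.30 × 10² mm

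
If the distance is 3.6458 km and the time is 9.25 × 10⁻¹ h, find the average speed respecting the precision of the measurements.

average speed = 3.6458 km ÷ 9.25 × 10⁻¹ h = 3.94140540541… km/h.
3.6458 has 5 significant figures; 9.25 × 10⁻¹ has 3.
Division/multiplication keeps the fewest: 3 significant figures.
Rounded: 3.94 km/h.

3.94 km/h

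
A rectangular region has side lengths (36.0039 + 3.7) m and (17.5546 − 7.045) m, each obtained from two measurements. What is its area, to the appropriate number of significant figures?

36.0039 + 3.7 = 39.7039, limited to 1 d.p. → 3 s.f.; 17.5546 − 7.045 = 10.5096, limited to 3 d.p. → 5 s.f.
Carrying full precision, 39.7039 × 10.5096 = 417.27210744; keep min(3, 5) = 3 s.f.
Rounded to 3 significant figures: 417 m².

417 m²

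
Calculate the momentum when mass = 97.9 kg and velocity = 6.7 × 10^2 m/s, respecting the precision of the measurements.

momentum = 97.9 kg × 6.7 × 10^2 m/s = 65593 kg·m/s.
97.9 has 3 significant figures; 6.7 × 10^2 has 2.
Division/multiplication keeps the fewest: 2 significant figures.
Rounded: 6.6 × 10^4 kg·m/s.

6.6 × 10^4 kg·m/s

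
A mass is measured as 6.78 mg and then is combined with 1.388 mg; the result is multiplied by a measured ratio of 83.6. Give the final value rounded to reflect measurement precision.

6.83 × 10² mg

6.78 mg + 1.388 mg = 8.168 mg; the sum is limited to 2 decimal places (3 s.f.).
Carrying full precision, 8.168 × 83.6 = 682.8448 mg; 83.6 has 3 s.f., so the result keeps min(3, 3) = 3 s.f.
Rounded to 3 significant figures: 6.83 × 10² mg.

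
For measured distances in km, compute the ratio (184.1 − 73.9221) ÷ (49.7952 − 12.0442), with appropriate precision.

2.919

184.1 − 73.9221 = 110.1779, limited to 1 d.p. → 4 s.f.; 49.7952 − 12.0442 = 37.7510, limited to 4 d.p. → 6 s.f.
Carrying full precision, 110.1779 ÷ 37.7510 = 2.91854255516…; keep min(4, 6) = 4 s.f.
Rounded to 4 significant figures: 2.919.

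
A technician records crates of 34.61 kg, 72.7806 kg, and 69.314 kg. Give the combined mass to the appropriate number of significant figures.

34.61 kg + 72.7806 kg + 69.314 kg = 176.7046 kg.
Addition/subtraction keeps the fewest decimal places: 34.61 → 2 decimal places, 72.7806 → 4 decimal places, 69.314 → 3 decimal places; limit is 2.
Rounded to 2 decimal places: 176.70 kg.

176.70 kg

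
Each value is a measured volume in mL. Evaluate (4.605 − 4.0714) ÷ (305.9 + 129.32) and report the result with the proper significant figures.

0.00123

4.605 − 4.0714 = 0.5336, limited to 3 d.p. → 3 s.f.; 305.9 + 129.32 = 435.22, limited to 1 d.p. → 4 s.f.
Carrying full precision, 0.5336 ÷ 435.22 = 0.00122604659712…; keep min(3, 4) = 3 s.f.
Rounded to 3 significant figures: 0.00123.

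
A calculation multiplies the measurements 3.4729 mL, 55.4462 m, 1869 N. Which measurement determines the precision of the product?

3.4729 mL → 5 s.f.; 55.4462 m → 6 s.f.; 1869 N → 4 s.f.
The fewest is 4 significant figures, from 1869 N.

1869 N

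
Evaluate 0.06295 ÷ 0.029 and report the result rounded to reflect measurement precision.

2.2

0.06295 ÷ 0.029 = 2.17068965517…
Multiplication/division keeps the fewest significant figures: 0.06295 → 4 s.f., 0.029 → 2 s.f.; limit is 2.
Rounded to 2 significant figures: 2.2.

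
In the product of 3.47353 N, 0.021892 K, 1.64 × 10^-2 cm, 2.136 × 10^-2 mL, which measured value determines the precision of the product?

3.47353 N → 6 s.f.; 0.021892 K → 5 s.f.; 1.64 × 10^-2 cm → 3 s.f.; 2.136 × 10^-2 mL → 4 s.f.
The fewest is 3 significant figures, from 1.64 × 10^-2 cm.

1.64 × 10^-2 cm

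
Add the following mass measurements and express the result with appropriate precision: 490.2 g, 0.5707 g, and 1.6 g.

490.2 g + 0.5707 g + 1.6 g = 492.3707 g.
Addition/subtraction keeps the fewest decimal places: 490.2 → 1 decimal place, 0.5707 → 4 decimal places, 1.6 → 1 decimal place; limit is 1.
Rounded to 1 decimal place: 492.4 g.

492.4 g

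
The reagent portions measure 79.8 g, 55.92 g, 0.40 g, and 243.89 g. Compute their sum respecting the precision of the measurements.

3.800 × 10^2 g

79.8 g + 55.92 g + 0.40 g + 243.89 g = 380.01 g.
Addition/subtraction keeps the fewest decimal places: 79.8 → 1 decimal place, 55.92 → 2 decimal places, 0.40 → 2 decimal places, 243.89 → 2 decimal places; limit is 1.
Rounded to 1 decimal place: 3.800 × 10^2 g.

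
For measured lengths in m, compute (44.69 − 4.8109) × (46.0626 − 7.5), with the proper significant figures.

44.69 − 4.8109 = 39.8791, limited to 2 d.p. → 4 s.f.; 46.0626 − 7.5 = 38.5626, limited to 1 d.p. → 3 s.f.
Carrying full precision, 39.8791 × 38.5626 = 1537.84178166; keep min(4, 3) = 3 s.f.
Rounded to 3 significant figures: 1.54 × 10^3 m².

1.54 × 10^3 m²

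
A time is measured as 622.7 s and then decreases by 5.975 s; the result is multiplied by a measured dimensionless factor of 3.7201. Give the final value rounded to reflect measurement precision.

2294 s

622.7 s − 5.975 s = 616.725 s; the difference is limited to 1 decimal place (4 s.f.).
Carrying full precision, 616.725 × 3.7201 = 2294.2786725 s; 3.7201 has 5 s.f., so the result keeps min(4, 5) = 4 s.f.
Rounded to 4 significant figures: 2294 s.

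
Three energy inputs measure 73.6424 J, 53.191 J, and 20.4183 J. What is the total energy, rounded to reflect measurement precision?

147.252 J

73.6424 J + 53.191 J + 20.4183 J = 147.2517 J.
Addition/subtraction keeps the fewest decimal places: 73.6424 → 4 decimal places, 53.191 → 3 decimal places, 20.4183 → 4 decimal places; limit is 3.
Rounded to 3 decimal places: 147.252 J.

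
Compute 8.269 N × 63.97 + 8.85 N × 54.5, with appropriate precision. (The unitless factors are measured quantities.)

1011 N

8.269 × 63.97 = 528.96793 → 529.0 N (4 s.f., last digit at the 10^-1 place).
8.85 × 54.5 = 482.325 → 482 N (3 s.f., last digit at the 10^0 place).
Sum: 1011.29293 N; keep the coarser place, 10^0.
Result: 1011 N.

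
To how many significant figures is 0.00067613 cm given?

5

0.00067613: leading zeros are not significant.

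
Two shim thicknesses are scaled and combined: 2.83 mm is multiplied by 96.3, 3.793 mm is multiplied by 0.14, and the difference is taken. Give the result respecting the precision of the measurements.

272 mm

2.83 × 96.3 = 272.529 → 273 mm (3 s.f., last digit at the 10^0 place).
3.793 × 0.14 = 0.53102 → 0.53 mm (2 s.f., last digit at the 10^-2 place).
Difference: 271.99798 mm; keep the coarser place, 10^0.
Result: 272 mm.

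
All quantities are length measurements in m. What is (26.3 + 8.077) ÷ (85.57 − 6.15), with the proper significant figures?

0.433

26.3 + 8.077 = 34.377, limited to 1 d.p. → 3 s.f.; 85.57 − 6.15 = 79.42, limited to 2 d.p. → 4 s.f.
Carrying full precision, 34.377 ÷ 79.42 = 0.432850667338…; keep min(3, 4) = 3 s.f.
Rounded to 3 significant figures: 0.433.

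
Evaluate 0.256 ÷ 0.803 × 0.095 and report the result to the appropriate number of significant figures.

0.256 ÷ 0.803 × 0.095 = 0.0302864259029…
Multiplication/division keeps the fewest significant figures: 0.256 → 3 s.f., 0.803 → 3 s.f., 0.095 → 2 s.f.; limit is 2.
Rounded to 2 significant figures: 0.030.

0.030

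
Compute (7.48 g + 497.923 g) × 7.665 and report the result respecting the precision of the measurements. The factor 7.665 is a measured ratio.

3874 g

7.48 g + 497.923 g = 505.403 g; the sum is limited to 2 decimal places (5 s.f.).
Carrying full precision, 505.403 × 7.665 = 3873.913995 g; 7.665 has 4 s.f., so the result keeps min(5, 4) = 4 s.f.
Rounded to 4 significant figures: 3874 g.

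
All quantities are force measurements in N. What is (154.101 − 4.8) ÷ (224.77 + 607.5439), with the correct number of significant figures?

154.101 − 4.8 = 149.301, limited to 1 d.p. → 4 s.f.; 224.77 + 607.5439 = 832.3139, limited to 2 d.p. → 5 s.f.
Carrying full precision, 149.301 ÷ 832.3139 = 0.179380639924…; keep min(4, 5) = 4 s.f.
Rounded to 4 significant figures: 0.1794.

0.1794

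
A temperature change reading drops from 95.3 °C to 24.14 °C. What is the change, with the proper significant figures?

71.2 °C

95.3 °C − 24.14 °C = 71.16 °C.
Addition/subtraction keeps the fewest decimal places: 95.3 → 1 decimal place, 24.14 → 2 decimal places; limit is 1.
Rounded to 1 decimal place: 71.2 °C.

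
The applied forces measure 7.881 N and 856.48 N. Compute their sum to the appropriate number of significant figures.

7.881 N + 856.48 N = 864.361 N.
Addition/subtraction keeps the fewest decimal places: 7.881 → 3 decimal places, 856.48 → 2 decimal places; limit is 2.
Rounded to 2 decimal places: 864.36 N.

864.36 N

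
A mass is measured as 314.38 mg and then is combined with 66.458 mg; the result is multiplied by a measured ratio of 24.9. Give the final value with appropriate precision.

9.48 × 10^3 mg

314.38 mg + 66.458 mg = 380.838 mg; the sum is limited to 2 decimal places (5 s.f.).
Carrying full precision, 380.838 × 24.9 = 9482.8662 mg; 24.9 has 3 s.f., so the result keeps min(5, 3) = 3 s.f.
Rounded to 3 significant figures: 9.48 × 10^3 mg.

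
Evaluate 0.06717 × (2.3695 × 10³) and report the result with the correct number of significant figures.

159.2

0.06717 × (2.3695 × 10³) = 159.159315
Multiplication/division keeps the fewest significant figures: 0.06717 → 4 s.f., 2.3695 × 10³ → 5 s.f.; limit is 4.
Rounded to 4 significant figures: 159.2.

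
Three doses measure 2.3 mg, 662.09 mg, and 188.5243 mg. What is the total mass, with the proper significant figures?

8.529 × 10^2 mg

2.3 mg + 662.09 mg + 188.5243 mg = 852.9143 mg.
Addition/subtraction keeps the fewest decimal places: 2.3 → 1 decimal place, 662.09 → 2 decimal places, 188.5243 → 4 decimal places; limit is 1.
Rounded to 1 decimal place: 8.529 × 10^2 mg.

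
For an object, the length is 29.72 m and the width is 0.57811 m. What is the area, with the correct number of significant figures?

area = 29.72 m × 0.57811 m = 17.1814292 m².
29.72 has 4 significant figures; 0.57811 has 5.
Division/multiplication keeps the fewest: 4 significant figures.
Rounded: 17.18 m².

17.18 m²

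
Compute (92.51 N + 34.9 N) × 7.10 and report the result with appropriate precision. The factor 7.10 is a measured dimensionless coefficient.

905 N

92.51 N + 34.9 N = 127.41 N; the sum is limited to 1 decimal place (4 s.f.).
Carrying full precision, 127.41 × 7.10 = 904.611 N; 7.10 has 3 s.f., so the result keeps min(4, 3) = 3 s.f.
Rounded to 3 significant figures: 905 N.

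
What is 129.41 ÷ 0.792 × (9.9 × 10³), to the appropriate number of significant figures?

1.6 × 10⁶

129.41 ÷ 0.792 × (9.9 × 10³) = 1617625
Multiplication/division keeps the fewest significant figures: 129.41 → 5 s.f., 0.792 → 3 s.f., 9.9 × 10³ → 2 s.f.; limit is 2.
Rounded to 2 significant figures: 1.6 × 10⁶.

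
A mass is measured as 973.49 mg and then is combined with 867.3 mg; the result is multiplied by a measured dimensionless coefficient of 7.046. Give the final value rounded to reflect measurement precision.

1.297 × 10⁴ mg

973.49 mg + 867.3 mg = 1840.79 mg; the sum is limited to 1 decimal place (5 s.f.).
Carrying full precision, 1840.79 × 7.046 = 12970.20634 mg; 7.046 has 4 s.f., so the result keeps min(5, 4) = 4 s.f.
Rounded to 4 significant figures: 1.297 × 10⁴ mg.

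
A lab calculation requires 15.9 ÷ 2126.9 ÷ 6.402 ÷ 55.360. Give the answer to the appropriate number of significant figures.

15.9 ÷ 2126.9 ÷ 6.402 ÷ 55.360 = 0.0000210929975306…
Multiplication/division keeps the fewest significant figures: 15.9 → 3 s.f., 2126.9 → 5 s.f., 6.402 → 4 s.f., 55.360 → 5 s.f.; limit is 3.
Rounded to 3 significant figures: 2.11 × 10^-5.

2.11 × 10^-5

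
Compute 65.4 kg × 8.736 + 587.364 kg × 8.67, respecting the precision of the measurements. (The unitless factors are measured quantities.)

5.66 × 10^3 kg

65.4 × 8.736 = 571.3344 → 571 kg (3 s.f., last digit at the 10^0 place).
587.364 × 8.67 = 5092.44588 → 5.09 × 10^3 kg (3 s.f., last digit at the 10^1 place).
Sum: 5663.78028 kg; keep the coarser place, 10^1.
Result: 5.66 × 10^3 kg.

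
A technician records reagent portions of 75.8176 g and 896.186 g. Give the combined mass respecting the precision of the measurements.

972.004 g

75.8176 g + 896.186 g = 972.0036 g.
Addition/subtraction keeps the fewest decimal places: 75.8176 → 4 decimal places, 896.186 → 3 decimal places; limit is 3.
Rounded to 3 decimal places: 972.004 g.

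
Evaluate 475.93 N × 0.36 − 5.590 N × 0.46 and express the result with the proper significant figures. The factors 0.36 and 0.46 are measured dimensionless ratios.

1.7 × 10² N

475.93 × 0.36 = 171.3348 → 1.7 × 10² N (2 s.f., last digit at the 10^1 place).
5.590 × 0.46 = 2.5714 → 2.6 N (2 s.f., last digit at the 10^-1 place).
Difference: 168.7634 N; keep the coarser place, 10^1.
Result: 1.7 × 10² N.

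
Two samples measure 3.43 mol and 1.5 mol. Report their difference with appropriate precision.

1.9 mol

3.43 mol − 1.5 mol = 1.93 mol.
Addition/subtraction keeps the fewest decimal places: 3.43 → 2 decimal places, 1.5 → 1 decimal place; limit is 1.
Rounded to 1 decimal place: 1.9 mol.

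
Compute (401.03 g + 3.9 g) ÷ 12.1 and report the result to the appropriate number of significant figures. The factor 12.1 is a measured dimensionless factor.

33.5 g

401.03 g + 3.9 g = 404.93 g; the sum is limited to 1 decimal place (4 s.f.).
Carrying full precision, 404.93 ÷ 12.1 = 33.4652892562… g; 12.1 has 3 s.f., so the result keeps min(4, 3) = 3 s.f.
Rounded to 3 significant figures: 33.5 g.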